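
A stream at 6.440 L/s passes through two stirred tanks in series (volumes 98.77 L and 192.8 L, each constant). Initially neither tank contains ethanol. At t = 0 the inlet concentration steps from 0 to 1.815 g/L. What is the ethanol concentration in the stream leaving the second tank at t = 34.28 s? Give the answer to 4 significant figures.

0.8347 g/L

Each tank obeys Vᵢ dCᵢ/dt = Q(Cᵢ₋₁ − Cᵢ), so τᵢ = Vᵢ/Q.
τ₁ = 98.77/6.440 = 15.3370 s; τ₂ = 192.8/6.440 = 29.9379 s.
Solving the cascade with C₁(0)=C₂(0)=0 gives C₂(t) = C_in[1 − (τ₁ e^(−t/τ₁) − τ₂ e^(−t/τ₂))/(τ₁ − τ₂)].
At t = 34.28: e^(−t/τ₁) = 0.106979, e^(−t/τ₂) = 0.318212.
C₂ = 1.815·[1 − (15.3370·0.106979 − 29.9379·0.318212)/(-14.6009)] = 1.815·0.459907 = 0.834731 g/L.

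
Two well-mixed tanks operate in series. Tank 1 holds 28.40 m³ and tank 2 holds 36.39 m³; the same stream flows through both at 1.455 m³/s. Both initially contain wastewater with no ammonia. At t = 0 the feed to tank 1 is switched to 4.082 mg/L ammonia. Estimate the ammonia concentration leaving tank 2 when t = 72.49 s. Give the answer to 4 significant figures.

3.411 mg/L

Each tank obeys Vᵢ dCᵢ/dt = Q(Cᵢ₋₁ − Cᵢ), so τᵢ = Vᵢ/Q.
τ₁ = 28.40/1.455 = 19.5189 s; τ₂ = 36.39/1.455 = 25.0103 s.
Tank 1: C₁ = C_in(1 − e^(−t/τ₁)). Tank 2 (τ₁ ≠ τ₂): C₂ = C_in[1 − (τ₁ e^(−t/τ₁) − τ₂ e^(−t/τ₂))/(τ₁ − τ₂)].
At t = 72.49: e^(−t/τ₁) = 0.0243838, e^(−t/τ₂) = 0.0551111.
C₂ = 4.082·[1 − (19.5189·0.0243838 − 25.0103·0.0551111)/(-5.49141)] = 4.082·0.835671 = 3.41121 mg/L.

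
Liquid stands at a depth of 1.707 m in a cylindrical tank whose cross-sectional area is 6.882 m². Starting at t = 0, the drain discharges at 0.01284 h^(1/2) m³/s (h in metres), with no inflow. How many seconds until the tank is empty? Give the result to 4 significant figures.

A dh/dt = −Q_out = −0.01284 √h.
∫ h^(−1/2) dh = −(0.01284/A) ∫ dt, giving 2√h = 2√h₀ − (0.01284/A) t.
Set h = 0: 2√h₀ = (0.01284/A) t_empty ⇒ t_empty = 2A√h₀/0.01284.
t_empty = 2·6.882·√1.707/0.01284 = 13.7640·1.30652/0.01284 = 1400.54 s.

1401 s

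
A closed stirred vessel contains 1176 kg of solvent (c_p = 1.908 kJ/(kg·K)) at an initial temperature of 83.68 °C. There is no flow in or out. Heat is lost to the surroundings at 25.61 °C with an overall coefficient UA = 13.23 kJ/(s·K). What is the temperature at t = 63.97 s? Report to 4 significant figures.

65.43 °C

Lumped-capacitance energy balance: M c_p dT/dt = UA(T_amb − T).
dT/dt = (T_ss − T)/τ with T_ss = T_amb = 25.6100 °C, τ = M c_p/UA = 1176·1.908/13.23 = 169.600 s.
Integrating: T(t) = T_ss + (T₀ − T_ss) e^(−t/τ).
T(63.97) = 25.6100 + (58.0700)·0.685792 = 65.4339 °C.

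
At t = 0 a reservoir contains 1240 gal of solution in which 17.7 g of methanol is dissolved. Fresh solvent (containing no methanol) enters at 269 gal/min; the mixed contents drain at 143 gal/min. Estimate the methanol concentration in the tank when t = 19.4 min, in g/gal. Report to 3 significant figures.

Let m(t) be the amount of methanol. Volume: V(t) = V₀ + (Q_in − Q_out) t = 1240 + 126.00 t; V(19.4) = 3684.4 gal.
No methanol enters, so dm/dt = −Q_out · (m/V).
Separate: dm/m = −Q_out dt/V(t) ⇒ ln(m/m₀) = −(Q_out/(Q_in−Q_out)) ln(V/V₀).
m = m₀ (V₀/V)^(Q_out/(Q_in−Q_out)) = 17.7 × (1240/3684.4)^(1.1349) = 5.1430 g.
C = m/V = 5.1430/3684.4 = 0.0013959 g/gal.

0.00140 g/gal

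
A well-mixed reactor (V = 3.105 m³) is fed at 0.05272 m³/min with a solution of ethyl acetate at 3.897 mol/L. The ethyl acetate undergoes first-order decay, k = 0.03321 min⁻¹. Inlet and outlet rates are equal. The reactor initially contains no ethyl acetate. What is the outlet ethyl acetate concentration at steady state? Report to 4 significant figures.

1.318 mol/L

V dC/dt = Q(C_in − C) − k V C.
At steady state: 0 = Q C_in − (Q + kV) C_ss, so C_ss = Q C_in/(Q + kV).
C_ss = 0.05272·3.897/(0.05272 + 0.03321·3.105) = 0.205450/0.155837 = 1.31836 mol/L.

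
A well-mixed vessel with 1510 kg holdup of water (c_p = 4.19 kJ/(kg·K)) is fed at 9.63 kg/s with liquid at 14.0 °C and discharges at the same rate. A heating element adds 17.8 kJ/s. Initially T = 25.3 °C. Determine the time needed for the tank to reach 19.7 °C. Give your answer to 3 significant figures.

M c_p dT/dt = ṁ c_p (T_in − T) + Q̇.
τ = M/ṁ = 156.80 s; T_ss = T_in + Q̇/(ṁ c_p) = 14.441 °C.
T(t) = T_ss + (T₀ − T_ss) e^(−t/τ). Set T = 19.7:
e^(−t/τ) = (19.7 − 14.441)/(25.3 − 14.441) = 0.48429
t = −156.80 · ln(0.48429) = 113.69 s.

114 s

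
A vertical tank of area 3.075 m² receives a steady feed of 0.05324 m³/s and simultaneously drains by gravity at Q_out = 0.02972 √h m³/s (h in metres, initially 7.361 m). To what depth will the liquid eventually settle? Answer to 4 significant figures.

3.209 m

Level balance: A dh/dt = 0.05324 − 0.02972 √h. Setting dh/dt = 0:
Q_in = 0.02972 √h_ss ⇒ √h_ss = 0.05324/0.02972 = 1.79139.
h_ss = 1.79139² = 3.20906 m. (Since h₀ = 7.361 m > h_ss, the level will fall toward this value.)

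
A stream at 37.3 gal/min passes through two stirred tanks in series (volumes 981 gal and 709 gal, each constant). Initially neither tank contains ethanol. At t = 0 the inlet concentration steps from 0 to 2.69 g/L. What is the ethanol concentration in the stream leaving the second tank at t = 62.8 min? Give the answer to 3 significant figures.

Species balance on tank i: dCᵢ/dt = (Cᵢ₋₁ − Cᵢ)/τᵢ with τᵢ = Vᵢ/Q.
τ₁ = 981/37.3 = 26.300 min; τ₂ = 709/37.3 = 19.008 min.
Tank 1: C₁ = C_in(1 − e^(−t/τ₁)). Tank 2 (τ₁ ≠ τ₂): C₂ = C_in[1 − (τ₁ e^(−t/τ₁) − τ₂ e^(−t/τ₂))/(τ₁ − τ₂)].
At t = 62.8: e^(−t/τ₁) = 0.091831, e^(−t/τ₂) = 0.036741.
C₂ = 2.69·[1 − (26.300·0.091831 − 19.008·0.036741)/(7.2922)] = 2.69·0.76457 = 2.0567 g/L.

2.06 g/L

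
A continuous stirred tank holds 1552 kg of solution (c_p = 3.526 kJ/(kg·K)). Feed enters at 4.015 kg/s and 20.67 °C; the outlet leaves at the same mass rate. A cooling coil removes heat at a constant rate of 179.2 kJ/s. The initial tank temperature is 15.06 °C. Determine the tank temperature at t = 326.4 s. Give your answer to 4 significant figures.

First-law balance (no shaft work): M c_p dT/dt = ṁ c_p (T_in − T) − 179.2.
Rearrange: dT/dt = (T_ss − T)/τ with τ = M/ṁ = 386.550 s and T_ss = T_in − Q̇/(ṁ c_p) = 8.01185 °C.
This is linear first-order; T(t) = T_ss + (T₀ − T_ss) e^(−t/τ).
T(326.4) = 8.01185 + (7.04815)·e^(−326.4/386.550) = 8.01185 + (7.04815)·0.429819 = 11.0413 °C.

11.04 °C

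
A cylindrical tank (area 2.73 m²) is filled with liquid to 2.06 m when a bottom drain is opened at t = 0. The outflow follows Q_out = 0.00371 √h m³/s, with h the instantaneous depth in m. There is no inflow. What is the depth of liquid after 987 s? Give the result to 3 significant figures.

0.585 m

Mass balance (ρ constant): A dh/dt = −0.00371 √h.
∫ h^(−1/2) dh = −(0.00371/A) ∫ dt, giving 2√h = 2√h₀ − (0.00371/A) t.
√h = √2.06 − 0.00371·987/(2·2.73) = 1.4353 − 0.67065 = 0.76462.
h = 0.76462² = 0.58464 m.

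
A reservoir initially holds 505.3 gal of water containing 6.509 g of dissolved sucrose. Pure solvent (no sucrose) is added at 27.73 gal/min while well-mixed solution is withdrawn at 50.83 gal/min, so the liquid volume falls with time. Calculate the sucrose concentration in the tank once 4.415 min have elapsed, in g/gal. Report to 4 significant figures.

Let m(t) be the amount of sucrose. Volume: V(t) = V₀ + (Q_in − Q_out) t = 505.3 − 23.1000 t; V(4.415) = 403.314 gal.
Solute balance: dm/dt = 0 − Q_out C = −Q_out m/V(t).
Separate: dm/m = −Q_out dt/V(t) ⇒ ln(m/m₀) = −(Q_out/(Q_in−Q_out)) ln(V/V₀).
m = m₀ (V₀/V)^(Q_out/(Q_in−Q_out)) = 6.509 × (505.3/403.314)^(-2.20043) = 3.96349 g.
C = m/V = 3.96349/403.314 = 0.00982731 g/gal.

0.009827 g/gal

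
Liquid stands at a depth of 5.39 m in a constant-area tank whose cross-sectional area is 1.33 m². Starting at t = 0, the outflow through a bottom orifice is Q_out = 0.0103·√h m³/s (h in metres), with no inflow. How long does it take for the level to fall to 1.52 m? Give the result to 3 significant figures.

With no inflow, A dh/dt = −0.0103 √h.
Separate and integrate: 2(√h − √h₀) = −(0.0103/A) t.
t = 2A(√h₀ − √h)/0.0103 = 2·1.33·(√5.39 − √1.52)/0.0103
  = 2.6600 × (2.3216 − 1.2329) / 0.0103 = 281.17 s.

281 s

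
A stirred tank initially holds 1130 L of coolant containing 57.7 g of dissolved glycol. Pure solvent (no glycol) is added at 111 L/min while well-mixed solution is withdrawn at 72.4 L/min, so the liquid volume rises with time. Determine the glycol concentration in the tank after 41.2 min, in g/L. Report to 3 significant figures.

Let m(t) be the amount of glycol. Volume: V(t) = V₀ + (Q_in − Q_out) t = 1130 + 38.600 t; V(41.2) = 2720.3 L.
No glycol enters, so dm/dt = −Q_out · (m/V).
Separate: dm/m = −Q_out dt/V(t) ⇒ ln(m/m₀) = −(Q_out/(Q_in−Q_out)) ln(V/V₀).
m = m₀ (V₀/V)^(Q_out/(Q_in−Q_out)) = 57.7 × (1130/2720.3)^(1.8756) = 11.106 g.
C = m/V = 11.106/2720.3 = 0.0040824 g/L.

0.00408 g/L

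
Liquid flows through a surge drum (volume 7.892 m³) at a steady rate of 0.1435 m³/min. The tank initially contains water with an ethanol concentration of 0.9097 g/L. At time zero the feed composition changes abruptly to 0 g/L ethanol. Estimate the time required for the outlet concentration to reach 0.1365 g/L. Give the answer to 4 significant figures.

Species balance on the tank: V dC/dt = Q(C_in − C), so τ = V/Q = 54.9965 min.
C(t) = C_in + (C₀ − C_in) e^(−t/τ). Set C = 0.1365 and solve for t:
e^(−t/τ) = (C − C_in)/(C₀ − C_in) = (0.1365 − 0)/(0.9097 − 0) = 0.150049
t = −τ ln(…) = 54.9965 × 1.89679 = 104.317 min.

104.3 min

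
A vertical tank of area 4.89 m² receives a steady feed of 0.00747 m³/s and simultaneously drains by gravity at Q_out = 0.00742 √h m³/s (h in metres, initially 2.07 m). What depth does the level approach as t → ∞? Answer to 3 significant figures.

1.01 m

Level balance: A dh/dt = 0.00747 − 0.00742 √h. Setting dh/dt = 0:
Q_in = 0.00742 √h_ss ⇒ √h_ss = 0.00747/0.00742 = 1.0067.
h_ss = 1.0067² = 1.0135 m. (Since h₀ = 2.07 m > h_ss, the level will fall toward this value.)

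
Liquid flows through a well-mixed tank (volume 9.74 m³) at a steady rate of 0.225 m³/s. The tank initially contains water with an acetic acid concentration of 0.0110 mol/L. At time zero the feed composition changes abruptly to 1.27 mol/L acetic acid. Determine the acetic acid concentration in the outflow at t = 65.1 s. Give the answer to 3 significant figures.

0.990 mol/L

Mass balance on the solute (V constant): V dC/dt = Q(C_in − C).
So dC/dt = (C_in − C)/τ with τ = V/Q = 9.74/0.225 = 43.289 s.
C approaches C_in exponentially: C(t) = C_in + (C₀ − C_in) e^(−t/τ).
C(65.1) = 1.27 + (0.0110 − 1.27)·e^(−65.1/43.289) = 1.27 + (-1.2590)·0.22227 = 0.99016 mol/L.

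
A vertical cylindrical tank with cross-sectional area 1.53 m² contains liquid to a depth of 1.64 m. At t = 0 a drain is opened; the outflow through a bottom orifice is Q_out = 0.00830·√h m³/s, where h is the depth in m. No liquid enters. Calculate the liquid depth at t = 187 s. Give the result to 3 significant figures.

With no inflow, A dh/dt = −0.00830 √h.
∫ h^(−1/2) dh = −(0.00830/A) ∫ dt, giving 2√h = 2√h₀ − (0.00830/A) t.
√h = √1.64 − 0.00830·187/(2·1.53) = 1.2806 − 0.50722 = 0.77340.
h = 0.77340² = 0.59815 m.

0.598 m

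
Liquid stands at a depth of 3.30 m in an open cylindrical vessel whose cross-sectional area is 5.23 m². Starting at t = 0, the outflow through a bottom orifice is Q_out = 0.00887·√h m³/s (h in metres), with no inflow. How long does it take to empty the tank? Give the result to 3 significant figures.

2140 s

A dh/dt = −Q_out = −0.00887 √h.
Separate and integrate: 2(√h − √h₀) = −(0.00887/A) t.
Tank is empty when √h = 0: t_empty = 2A√h₀/0.00887.
t_empty = 2·5.23·√3.30/0.00887 = 10.460·1.8166/0.00887 = 2142.2 s.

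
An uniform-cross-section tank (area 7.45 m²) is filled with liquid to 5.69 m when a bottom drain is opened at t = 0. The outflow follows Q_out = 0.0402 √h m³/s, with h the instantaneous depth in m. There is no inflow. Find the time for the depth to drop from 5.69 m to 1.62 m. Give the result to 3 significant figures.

Mass balance (ρ constant): A dh/dt = −0.0402 √h.
This is separable: 2 d(√h)/dt = −0.0402/A, so √h = √h₀ − (0.0402/(2A)) t.
t = 2A(√h₀ − √h)/0.0402 = 2·7.45·(√5.69 − √1.62)/0.0402
  = 14.900 × (2.3854 − 1.2728) / 0.0402 = 412.37 s.

412 s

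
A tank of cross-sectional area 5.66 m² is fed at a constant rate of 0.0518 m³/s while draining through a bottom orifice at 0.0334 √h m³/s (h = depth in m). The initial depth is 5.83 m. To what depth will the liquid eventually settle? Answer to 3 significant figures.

2.41 m

Unsteady balance on liquid volume: A dh/dt = Q_in − 0.0334 √h. At steady state dh/dt = 0:
Q_in = 0.0334 √h_ss ⇒ √h_ss = 0.0518/0.0334 = 1.5509.
h_ss = 1.5509² = 2.4053 m. (Since h₀ = 5.83 m > h_ss, the level will fall toward this value.)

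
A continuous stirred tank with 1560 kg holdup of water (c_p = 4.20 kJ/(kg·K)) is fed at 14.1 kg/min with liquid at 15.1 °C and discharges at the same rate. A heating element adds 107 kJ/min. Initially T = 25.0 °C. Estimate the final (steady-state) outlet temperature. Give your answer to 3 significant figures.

Unsteady energy balance on the tank contents: M c_p dT/dt = ṁ c_p (T_in − T) + 107.
At steady state dT/dt = 0 ⇒ T_ss = T_in + Q̇/(ṁ c_p) = 15.1 + 107/(14.1·4.20) = 16.907 °C.

16.9 °C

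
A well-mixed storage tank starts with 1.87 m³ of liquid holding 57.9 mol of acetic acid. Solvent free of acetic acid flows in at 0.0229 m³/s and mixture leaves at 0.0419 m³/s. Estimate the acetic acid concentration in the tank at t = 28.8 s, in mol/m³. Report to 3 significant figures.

Total volume: dV/dt = Q_in − Q_out = -0.019000 m³/s, so V(t) = 1.87 − 0.019000 t and V(28.8) = 1.3228 m³.
No acetic acid enters, so dm/dt = −Q_out · (m/V).
Separate: dm/m = −Q_out dt/V(t) ⇒ ln(m/m₀) = −(Q_out/(Q_in−Q_out)) ln(V/V₀).
m = m₀ (V₀/V)^(Q_out/(Q_in−Q_out)) = 57.9 × (1.87/1.3228)^(-2.2053) = 26.985 mol.
C = m/V = 26.985/1.3228 = 20.400 mol/m³.

20.4 mol/m³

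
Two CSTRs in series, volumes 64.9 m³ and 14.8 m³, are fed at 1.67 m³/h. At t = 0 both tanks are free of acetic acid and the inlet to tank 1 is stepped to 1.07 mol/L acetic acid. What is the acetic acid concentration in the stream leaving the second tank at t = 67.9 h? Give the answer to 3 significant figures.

Species balance on tank i: dCᵢ/dt = (Cᵢ₋₁ − Cᵢ)/τᵢ with τᵢ = Vᵢ/Q.
τ₁ = 64.9/1.67 = 38.862 h; τ₂ = 14.8/1.67 = 8.8623 h.
Tank 1: C₁ = C_in(1 − e^(−t/τ₁)). Tank 2 (τ₁ ≠ τ₂): C₂ = C_in[1 − (τ₁ e^(−t/τ₁) − τ₂ e^(−t/τ₂))/(τ₁ − τ₂)].
At t = 67.9: e^(−t/τ₁) = 0.17426, e^(−t/τ₂) = 0.00047051.
C₂ = 1.07·[1 − (38.862·0.17426 − 8.8623·0.00047051)/(30.000)] = 1.07·0.77440 = 0.82861 mol/L.

0.829 mol/L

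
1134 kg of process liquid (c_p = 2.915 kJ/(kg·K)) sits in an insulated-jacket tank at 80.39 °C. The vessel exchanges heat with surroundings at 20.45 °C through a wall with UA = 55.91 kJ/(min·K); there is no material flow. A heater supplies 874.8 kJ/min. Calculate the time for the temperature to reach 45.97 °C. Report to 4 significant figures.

88.74 min

M c_p dT/dt = −UA(T − T_amb) + Q̇.
τ = M c_p/UA = 59.1238 min; T_ss = T_amb + Q̇/UA = 20.45 + 874.8/55.91 = 36.0966 °C.
T(t) = T_ss + (T₀ − T_ss)e^(−t/τ); set T = 45.97:
t = −τ ln[(T − T_ss)/(T₀ − T_ss)] = −59.1238 · ln(0.222909) = 88.7442 min.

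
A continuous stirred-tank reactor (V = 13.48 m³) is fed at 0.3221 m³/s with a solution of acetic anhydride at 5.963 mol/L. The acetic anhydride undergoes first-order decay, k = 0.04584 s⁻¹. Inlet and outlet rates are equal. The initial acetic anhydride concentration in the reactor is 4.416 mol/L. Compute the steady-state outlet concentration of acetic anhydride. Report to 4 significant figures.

Accumulation = in − out − consumed: V dC/dt = Q C_in − Q C − k V C.
Steady state (dC/dt = 0): C_ss = Q C_in/(Q + kV) = C_in/(1 + kV/Q).
C_ss = 0.3221·5.963/(0.3221 + 0.04584·13.48) = 1.92068/0.940023 = 2.04323 mol/L.

2.043 mol/L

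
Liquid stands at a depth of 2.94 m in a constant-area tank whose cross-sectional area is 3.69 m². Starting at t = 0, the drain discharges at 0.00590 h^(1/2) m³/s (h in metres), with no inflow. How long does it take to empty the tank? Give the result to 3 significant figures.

A dh/dt = −Q_out = −0.00590 √h.
This is separable: 2 d(√h)/dt = −0.00590/A, so √h = √h₀ − (0.00590/(2A)) t.
Tank is empty when √h = 0: t_empty = 2A√h₀/0.00590.
t_empty = 2·3.69·√2.94/0.00590 = 7.3800·1.7146/0.00590 = 2144.8 s.

2140 s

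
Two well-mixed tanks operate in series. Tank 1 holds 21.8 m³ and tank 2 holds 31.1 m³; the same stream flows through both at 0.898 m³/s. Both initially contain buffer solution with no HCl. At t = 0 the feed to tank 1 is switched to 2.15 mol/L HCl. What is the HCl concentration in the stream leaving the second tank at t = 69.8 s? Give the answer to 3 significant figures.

Each tank obeys Vᵢ dCᵢ/dt = Q(Cᵢ₋₁ − Cᵢ), so τᵢ = Vᵢ/Q.
τ₁ = 21.8/0.898 = 24.276 s; τ₂ = 31.1/0.898 = 34.633 s.
Tank 1: C₁ = C_in(1 − e^(−t/τ₁)). Tank 2 (τ₁ ≠ τ₂): C₂ = C_in[1 − (τ₁ e^(−t/τ₁) − τ₂ e^(−t/τ₂))/(τ₁ − τ₂)].
At t = 69.8: e^(−t/τ₁) = 0.056402, e^(−t/τ₂) = 0.13326.
C₂ = 2.15·[1 − (24.276·0.056402 − 34.633·0.13326)/(-10.356)] = 2.15·0.68658 = 1.4761 mol/L.

1.48 mol/L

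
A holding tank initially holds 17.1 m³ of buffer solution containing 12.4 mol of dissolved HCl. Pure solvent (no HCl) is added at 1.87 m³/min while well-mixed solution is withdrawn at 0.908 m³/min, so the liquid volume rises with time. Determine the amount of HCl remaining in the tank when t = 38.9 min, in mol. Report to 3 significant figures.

Total volume: dV/dt = Q_in − Q_out = 0.96200 m³/min, so V(t) = 17.1 + 0.96200 t and V(38.9) = 54.522 m³.
Species balance (pure solvent in): dm/dt = −Q_out · m/V(t).
Separate: dm/m = −Q_out dt/V(t) ⇒ ln(m/m₀) = −(Q_out/(Q_in−Q_out)) ln(V/V₀).
m = m₀ (V₀/V)^(Q_out/(Q_in−Q_out)) = 12.4 × (17.1/54.522)^(0.94387) = 4.1506 mol.

4.15 mol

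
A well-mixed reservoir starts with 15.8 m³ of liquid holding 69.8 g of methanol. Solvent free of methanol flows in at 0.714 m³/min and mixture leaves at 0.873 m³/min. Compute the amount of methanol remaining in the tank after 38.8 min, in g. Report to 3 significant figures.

4.61 g

Let m(t) be the amount of methanol. Volume: V(t) = V₀ + (Q_in − Q_out) t = 15.8 − 0.15900 t; V(38.8) = 9.6308 m³.
Species balance (pure solvent in): dm/dt = −Q_out · m/V(t).
Separate: dm/m = −Q_out dt/V(t) ⇒ ln(m/m₀) = −(Q_out/(Q_in−Q_out)) ln(V/V₀).
m = m₀ (V₀/V)^(Q_out/(Q_in−Q_out)) = 69.8 × (15.8/9.6308)^(-5.4906) = 4.6069 g.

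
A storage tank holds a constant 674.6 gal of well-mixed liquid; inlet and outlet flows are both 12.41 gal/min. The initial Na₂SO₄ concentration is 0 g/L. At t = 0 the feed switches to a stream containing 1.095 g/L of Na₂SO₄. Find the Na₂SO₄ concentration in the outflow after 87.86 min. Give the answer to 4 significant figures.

Accumulation = in − out for the solute gives V dC/dt = Q(C_in − C).
Rewrite as dC/dt + C/τ = C_in/τ, τ = V/Q = 54.3594 min.
This is linear first-order; C(t) = C_in + (C₀ − C_in) e^(−t/τ).
C(87.86) = 1.095 + (0 − 1.095)·e^(−87.86/54.3594) = 1.095 + (-1.09500)·0.198636 = 0.877493 g/L.

0.8775 g/L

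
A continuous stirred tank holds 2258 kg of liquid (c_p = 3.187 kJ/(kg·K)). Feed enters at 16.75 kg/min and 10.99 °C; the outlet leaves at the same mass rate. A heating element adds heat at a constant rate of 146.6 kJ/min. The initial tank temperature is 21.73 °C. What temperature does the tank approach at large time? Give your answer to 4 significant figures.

13.74 °C

M c_p dT/dt = ṁ c_p (T_in − T) + Q̇.
At steady state dT/dt = 0 ⇒ T_ss = T_in + Q̇/(ṁ c_p) = 10.99 + 146.6/(16.75·3.187) = 13.7362 °C.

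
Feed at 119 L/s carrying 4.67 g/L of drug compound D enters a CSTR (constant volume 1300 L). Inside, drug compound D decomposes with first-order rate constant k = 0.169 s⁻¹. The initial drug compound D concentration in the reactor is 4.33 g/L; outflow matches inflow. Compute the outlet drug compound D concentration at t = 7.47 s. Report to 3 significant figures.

2.02 g/L

Species balance: V dC/dt = Q C_in − Q C − k V C.
dC/dt = (Q/V) C_in − (Q/V + k) C; effective rate a = Q/V + k = 0.091538 + 0.169 = 0.26054 s⁻¹.
C_ss = Q C_in/(Q + kV) = 1.6408 g/L; C(t) = C_ss + (C₀ − C_ss) e^(−a t).
C(7.47) = 1.6408 + (2.6892)·e^(−0.26054·7.47) = 1.6408 + (2.6892)·0.14281 = 2.0248 g/L.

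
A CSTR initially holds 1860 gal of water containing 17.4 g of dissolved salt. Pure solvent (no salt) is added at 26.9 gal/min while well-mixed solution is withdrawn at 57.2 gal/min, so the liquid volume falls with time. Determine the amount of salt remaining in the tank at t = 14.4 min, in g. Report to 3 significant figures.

Total volume: dV/dt = Q_in − Q_out = -30.300 gal/min, so V(t) = 1860 − 30.300 t and V(14.4) = 1423.7 gal.
Solute balance: dm/dt = 0 − Q_out C = −Q_out m/V(t).
dm/m = −Q_out dt/(V₀ − 30.300 t); integrating gives ln(m/m₀) = −(Q_out/(Q_in−Q_out)) ln(V/V₀).
m = m₀ (V₀/V)^(Q_out/(Q_in−Q_out)) = 17.4 × (1860/1423.7)^(-1.8878) = 10.505 g.

10.5 g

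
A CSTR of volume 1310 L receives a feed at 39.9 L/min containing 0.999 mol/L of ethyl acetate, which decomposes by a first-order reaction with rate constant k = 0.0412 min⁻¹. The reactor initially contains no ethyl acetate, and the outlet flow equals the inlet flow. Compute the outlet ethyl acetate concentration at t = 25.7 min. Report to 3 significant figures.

0.357 mol/L

Accumulation = in − out − consumed: V dC/dt = Q C_in − Q C − k V C.
dC/dt = (Q/V) C_in − (Q/V + k) C; effective rate a = Q/V + k = 0.030458 + 0.0412 = 0.071658 min⁻¹.
C_ss = Q C_in/(Q + kV) = 0.42462 mol/L; C(t) = C_ss + (C₀ − C_ss) e^(−a t).
C(25.7) = 0.42462 + (-0.42462)·e^(−0.071658·25.7) = 0.42462 + (-0.42462)·0.15856 = 0.35729 mol/L.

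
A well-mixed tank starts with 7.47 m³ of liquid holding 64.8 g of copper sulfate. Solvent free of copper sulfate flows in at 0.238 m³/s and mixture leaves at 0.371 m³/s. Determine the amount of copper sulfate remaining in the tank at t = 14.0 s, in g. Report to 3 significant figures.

29.1 g

Total volume: dV/dt = Q_in − Q_out = -0.13300 m³/s, so V(t) = 7.47 − 0.13300 t and V(14.0) = 5.6080 m³.
Species balance (pure solvent in): dm/dt = −Q_out · m/V(t).
Separate: dm/m = −Q_out dt/V(t) ⇒ ln(m/m₀) = −(Q_out/(Q_in−Q_out)) ln(V/V₀).
m = m₀ (V₀/V)^(Q_out/(Q_in−Q_out)) = 64.8 × (7.47/5.6080)^(-2.7895) = 29.124 g.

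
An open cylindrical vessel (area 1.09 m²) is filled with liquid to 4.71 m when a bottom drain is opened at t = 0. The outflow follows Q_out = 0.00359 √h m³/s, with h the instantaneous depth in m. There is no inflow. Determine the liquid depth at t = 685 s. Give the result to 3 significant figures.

1.09 m

A dh/dt = −Q_out = −0.00359 √h.
∫ h^(−1/2) dh = −(0.00359/A) ∫ dt, giving 2√h = 2√h₀ − (0.00359/A) t.
√h = √4.71 − 0.00359·685/(2·1.09) = 2.1703 − 1.1281 = 1.0422.
h = 1.0422² = 1.0862 m.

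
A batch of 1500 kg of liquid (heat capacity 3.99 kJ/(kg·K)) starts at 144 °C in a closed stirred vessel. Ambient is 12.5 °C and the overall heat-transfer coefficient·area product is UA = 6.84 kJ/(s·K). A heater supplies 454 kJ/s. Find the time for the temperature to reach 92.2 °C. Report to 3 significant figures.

Energy balance: M c_p dT/dt = −UA(T − T_amb) + Q̇.
τ = M c_p/UA = 875.00 s; T_ss = T_amb + Q̇/UA = 12.5 + 454/6.84 = 78.874 °C.
T(t) = T_ss + (T₀ − T_ss)e^(−t/τ); set T = 92.2:
t = −τ ln[(T − T_ss)/(T₀ − T_ss)] = −875.00 · ln(0.20462) = 1388.3 s.

1390 s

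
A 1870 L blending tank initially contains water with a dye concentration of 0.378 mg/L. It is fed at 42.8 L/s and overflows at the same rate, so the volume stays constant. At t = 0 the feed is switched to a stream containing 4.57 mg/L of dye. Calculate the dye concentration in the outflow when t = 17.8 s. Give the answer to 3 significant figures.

1.78 mg/L

Species balance on the tank: V dC/dt = Q(C_in − C).
So dC/dt = (C_in − C)/τ with τ = V/Q = 1870/42.8 = 43.692 s.
Integrating: C(t) = C_in + (C₀ − C_in) e^(−t/τ).
C(17.8) = 4.57 + (0.378 − 4.57)·e^(−17.8/43.692) = 4.57 + (-4.1920)·0.66538 = 1.7807 mg/L.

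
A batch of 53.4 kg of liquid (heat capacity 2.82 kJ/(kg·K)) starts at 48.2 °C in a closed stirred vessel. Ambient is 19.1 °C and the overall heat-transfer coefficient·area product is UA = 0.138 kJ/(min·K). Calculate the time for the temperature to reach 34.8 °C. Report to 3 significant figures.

Lumped-capacitance energy balance: M c_p dT/dt = UA(T_amb − T).
τ = M c_p/UA = 1091.2 min; T_ss = T_amb = 19.100 °C.
T(t) = T_ss + (T₀ − T_ss)e^(−t/τ); set T = 34.8:
t = −τ ln[(T − T_ss)/(T₀ − T_ss)] = −1091.2 · ln(0.53952) = 673.37 min.

673 min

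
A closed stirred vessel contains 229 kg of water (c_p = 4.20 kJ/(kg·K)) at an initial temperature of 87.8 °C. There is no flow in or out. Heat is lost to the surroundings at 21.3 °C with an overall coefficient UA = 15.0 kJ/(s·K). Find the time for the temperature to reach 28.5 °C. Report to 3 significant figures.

Lumped-capacitance energy balance: M c_p dT/dt = UA(T_amb − T).
τ = M c_p/UA = 64.120 s; T_ss = T_amb = 21.300 °C.
T(t) = T_ss + (T₀ − T_ss)e^(−t/τ); set T = 28.5:
t = −τ ln[(T − T_ss)/(T₀ − T_ss)] = −64.120 · ln(0.10827) = 142.55 s.

143 s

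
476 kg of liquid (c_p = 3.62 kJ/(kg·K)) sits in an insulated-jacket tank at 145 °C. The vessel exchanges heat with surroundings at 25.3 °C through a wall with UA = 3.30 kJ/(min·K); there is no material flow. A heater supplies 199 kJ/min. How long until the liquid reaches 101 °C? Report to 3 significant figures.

Lumped-capacitance energy balance: M c_p dT/dt = UA(T_amb − T) + Q̇.
τ = M c_p/UA = 522.16 min; T_ss = T_amb + Q̇/UA = 25.3 + 199/3.30 = 85.603 °C.
T(t) = T_ss + (T₀ − T_ss)e^(−t/τ); set T = 101:
t = −τ ln[(T − T_ss)/(T₀ − T_ss)] = −522.16 · ln(0.25922) = 704.95 min.

705 min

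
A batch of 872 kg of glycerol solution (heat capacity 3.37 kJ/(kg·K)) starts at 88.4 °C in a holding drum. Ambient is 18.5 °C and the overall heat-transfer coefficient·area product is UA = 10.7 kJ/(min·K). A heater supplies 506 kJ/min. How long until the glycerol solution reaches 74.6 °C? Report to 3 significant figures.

259 min

Lumped-capacitance energy balance: M c_p dT/dt = UA(T_amb − T) + Q̇.
τ = M c_p/UA = 274.64 min; T_ss = T_amb + Q̇/UA = 18.5 + 506/10.7 = 65.790 °C.
T(t) = T_ss + (T₀ − T_ss)e^(−t/τ); set T = 74.6:
t = −τ ln[(T − T_ss)/(T₀ − T_ss)] = −274.64 · ln(0.38966) = 258.84 min.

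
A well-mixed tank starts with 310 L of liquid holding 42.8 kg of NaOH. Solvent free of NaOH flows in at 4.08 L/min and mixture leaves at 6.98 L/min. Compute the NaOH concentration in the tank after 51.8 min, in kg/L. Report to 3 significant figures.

Total volume: dV/dt = Q_in − Q_out = -2.9000 L/min, so V(t) = 310 − 2.9000 t and V(51.8) = 159.78 L.
Species balance (pure solvent in): dm/dt = −Q_out · m/V(t).
Separate: dm/m = −Q_out dt/V(t) ⇒ ln(m/m₀) = −(Q_out/(Q_in−Q_out)) ln(V/V₀).
m = m₀ (V₀/V)^(Q_out/(Q_in−Q_out)) = 42.8 × (310/159.78)^(-2.4069) = 8.6825 kg.
C = m/V = 8.6825/159.78 = 0.054340 kg/L.

0.0543 kg/L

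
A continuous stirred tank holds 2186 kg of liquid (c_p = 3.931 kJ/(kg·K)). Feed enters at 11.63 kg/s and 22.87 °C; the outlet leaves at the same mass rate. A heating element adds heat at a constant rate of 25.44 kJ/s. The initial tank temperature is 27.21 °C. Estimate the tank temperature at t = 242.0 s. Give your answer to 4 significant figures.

Energy balance: M c_p dT/dt = ṁ c_p (T_in − T) + 25.44.
τ = M/ṁ = 187.962 s; T_ss = T_in + Q̇/(ṁ c_p) = 22.87 + 25.44/(11.63·3.931) = 23.4265 °C.
Solution: T(t) = T_ss + (T₀ − T_ss) e^(−t/τ).
T(242.0) = 23.4265 + (3.78354)·e^(−242.0/187.962) = 23.4265 + (3.78354)·0.275962 = 24.4706 °C.

24.47 °C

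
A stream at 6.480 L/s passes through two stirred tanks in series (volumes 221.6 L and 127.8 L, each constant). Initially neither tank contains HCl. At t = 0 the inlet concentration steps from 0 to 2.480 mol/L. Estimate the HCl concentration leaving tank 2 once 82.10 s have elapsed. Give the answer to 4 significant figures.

Each tank obeys Vᵢ dCᵢ/dt = Q(Cᵢ₋₁ − Cᵢ), so τᵢ = Vᵢ/Q.
τ₁ = 221.6/6.480 = 34.1975 s; τ₂ = 127.8/6.480 = 19.7222 s.
Solving the cascade with C₁(0)=C₂(0)=0 gives C₂(t) = C_in[1 − (τ₁ e^(−t/τ₁) − τ₂ e^(−t/τ₂))/(τ₁ − τ₂)].
At t = 82.10: e^(−t/τ₁) = 0.0906492, e^(−t/τ₂) = 0.0155637.
C₂ = 2.480·[1 − (34.1975·0.0906492 − 19.7222·0.0155637)/(14.4753)] = 2.480·0.807049 = 2.00148 mol/L.

2.001 mol/L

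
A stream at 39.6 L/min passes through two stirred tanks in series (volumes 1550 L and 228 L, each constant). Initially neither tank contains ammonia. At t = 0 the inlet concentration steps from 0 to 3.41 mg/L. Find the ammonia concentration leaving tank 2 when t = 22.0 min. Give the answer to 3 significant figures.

1.14 mg/L

Each tank obeys Vᵢ dCᵢ/dt = Q(Cᵢ₋₁ − Cᵢ), so τᵢ = Vᵢ/Q.
τ₁ = 1550/39.6 = 39.141 min; τ₂ = 228/39.6 = 5.7576 min.
Tank 1: C₁ = C_in(1 − e^(−t/τ₁)). Tank 2 (τ₁ ≠ τ₂): C₂ = C_in[1 − (τ₁ e^(−t/τ₁) − τ₂ e^(−t/τ₂))/(τ₁ − τ₂)].
At t = 22.0: e^(−t/τ₁) = 0.57003, e^(−t/τ₂) = 0.021905.
C₂ = 3.41·[1 − (39.141·0.57003 − 5.7576·0.021905)/(33.384)] = 3.41·0.33544 = 1.1438 mg/L.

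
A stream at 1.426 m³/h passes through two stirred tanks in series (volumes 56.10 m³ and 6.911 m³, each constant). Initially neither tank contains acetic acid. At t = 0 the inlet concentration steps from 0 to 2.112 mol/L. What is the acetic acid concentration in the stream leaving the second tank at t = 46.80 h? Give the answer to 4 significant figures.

Time constants: τᵢ = Vᵢ/Q for each well-mixed tank.
τ₁ = 56.10/1.426 = 39.3408 h; τ₂ = 6.911/1.426 = 4.84642 h.
Solving the cascade with C₁(0)=C₂(0)=0 gives C₂(t) = C_in[1 − (τ₁ e^(−t/τ₁) − τ₂ e^(−t/τ₂))/(τ₁ − τ₂)].
At t = 46.80: e^(−t/τ₁) = 0.304342, e^(−t/τ₂) = 6.40014e-05.
C₂ = 2.112·[1 − (39.3408·0.304342 − 4.84642·6.40014e-05)/(34.4944)] = 2.112·0.652908 = 1.37894 mol/L.

1.379 mol/L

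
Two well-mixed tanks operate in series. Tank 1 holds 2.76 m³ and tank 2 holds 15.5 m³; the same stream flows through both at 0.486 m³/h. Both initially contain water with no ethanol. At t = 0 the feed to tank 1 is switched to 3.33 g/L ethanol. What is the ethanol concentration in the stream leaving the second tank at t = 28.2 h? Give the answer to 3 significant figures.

Each tank obeys Vᵢ dCᵢ/dt = Q(Cᵢ₋₁ − Cᵢ), so τᵢ = Vᵢ/Q.
τ₁ = 2.76/0.486 = 5.6790 h; τ₂ = 15.5/0.486 = 31.893 h.
Solving the cascade with C₁(0)=C₂(0)=0 gives C₂(t) = C_in[1 − (τ₁ e^(−t/τ₁) − τ₂ e^(−t/τ₂))/(τ₁ − τ₂)].
At t = 28.2: e^(−t/τ₁) = 0.0069734, e^(−t/τ₂) = 0.41304.
C₂ = 3.33·[1 − (5.6790·0.0069734 − 31.893·0.41304)/(-26.214)] = 3.33·0.49899 = 1.6616 g/L.

1.66 g/L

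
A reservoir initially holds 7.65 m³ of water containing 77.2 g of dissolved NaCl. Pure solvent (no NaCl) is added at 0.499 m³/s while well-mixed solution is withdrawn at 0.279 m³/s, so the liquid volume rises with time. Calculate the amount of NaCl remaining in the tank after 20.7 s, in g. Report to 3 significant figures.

42.7 g

Total volume: dV/dt = Q_in − Q_out = 0.22000 m³/s, so V(t) = 7.65 + 0.22000 t and V(20.7) = 12.204 m³.
Solute balance: dm/dt = 0 − Q_out C = −Q_out m/V(t).
dm/m = −Q_out dt/(V₀ + 0.22000 t); integrating gives ln(m/m₀) = −(Q_out/(Q_in−Q_out)) ln(V/V₀).
m = m₀ (V₀/V)^(Q_out/(Q_in−Q_out)) = 77.2 × (7.65/12.204)^(1.2682) = 42.695 g.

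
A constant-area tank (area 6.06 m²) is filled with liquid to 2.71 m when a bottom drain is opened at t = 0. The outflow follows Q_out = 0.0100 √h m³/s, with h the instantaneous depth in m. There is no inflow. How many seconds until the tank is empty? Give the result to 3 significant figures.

A dh/dt = −Q_out = −0.0100 √h.
Separate and integrate: 2(√h − √h₀) = −(0.0100/A) t.
Tank is empty when √h = 0: t_empty = 2A√h₀/0.0100.
t_empty = 2·6.06·√2.71/0.0100 = 12.120·1.6462/0.0100 = 1995.2 s.

2000 s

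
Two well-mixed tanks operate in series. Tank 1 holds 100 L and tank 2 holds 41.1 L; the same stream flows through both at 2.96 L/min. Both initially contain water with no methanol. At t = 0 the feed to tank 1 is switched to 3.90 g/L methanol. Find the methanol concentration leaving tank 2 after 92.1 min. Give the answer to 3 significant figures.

3.47 g/L

Species balance on tank i: dCᵢ/dt = (Cᵢ₋₁ − Cᵢ)/τᵢ with τᵢ = Vᵢ/Q.
τ₁ = 100/2.96 = 33.784 min; τ₂ = 41.1/2.96 = 13.885 min.
Solving the cascade with C₁(0)=C₂(0)=0 gives C₂(t) = C_in[1 − (τ₁ e^(−t/τ₁) − τ₂ e^(−t/τ₂))/(τ₁ − τ₂)].
At t = 92.1: e^(−t/τ₁) = 0.065470, e^(−t/τ₂) = 0.0013162.
C₂ = 3.90·[1 − (33.784·0.065470 − 13.885·0.0013162)/(19.899)] = 3.90·0.88976 = 3.4701 g/L.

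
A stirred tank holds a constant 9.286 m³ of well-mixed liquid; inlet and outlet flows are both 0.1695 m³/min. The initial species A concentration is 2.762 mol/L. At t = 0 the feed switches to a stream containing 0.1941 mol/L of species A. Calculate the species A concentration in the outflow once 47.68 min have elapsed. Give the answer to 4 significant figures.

1.270 mol/L

Unsteady species balance (constant V, well mixed): V dC/dt = Q(C_in − C).
Rewrite as dC/dt + C/τ = C_in/τ, τ = V/Q = 54.7847 min.
This is linear first-order; C(t) = C_in + (C₀ − C_in) e^(−t/τ).
C(47.68) = 0.1941 + (2.762 − 0.1941)·e^(−47.68/54.7847) = 0.1941 + (2.56790)·0.418819 = 1.26959 mol/L.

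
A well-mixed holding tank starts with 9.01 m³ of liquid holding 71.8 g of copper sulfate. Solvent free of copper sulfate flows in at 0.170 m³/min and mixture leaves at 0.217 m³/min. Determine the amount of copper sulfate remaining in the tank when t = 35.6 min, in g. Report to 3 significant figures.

Total volume: dV/dt = Q_in − Q_out = -0.047000 m³/min, so V(t) = 9.01 − 0.047000 t and V(35.6) = 7.3368 m³.
No copper sulfate enters, so dm/dt = −Q_out · (m/V).
Separate: dm/m = −Q_out dt/V(t) ⇒ ln(m/m₀) = −(Q_out/(Q_in−Q_out)) ln(V/V₀).
m = m₀ (V₀/V)^(Q_out/(Q_in−Q_out)) = 71.8 × (9.01/7.3368)^(-4.6170) = 27.810 g.

27.8 g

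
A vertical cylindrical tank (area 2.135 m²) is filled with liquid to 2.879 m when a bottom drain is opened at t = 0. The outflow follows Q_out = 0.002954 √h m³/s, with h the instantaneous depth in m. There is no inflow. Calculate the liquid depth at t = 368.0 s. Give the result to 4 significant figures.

2.080 m

Accumulation of liquid (constant cross-section A): A dh/dt = −0.002954 √h.
∫ h^(−1/2) dh = −(0.002954/A) ∫ dt, giving 2√h = 2√h₀ − (0.002954/A) t.
√h = √2.879 − 0.002954·368.0/(2·2.135) = 1.69676 − 0.254584 = 1.44218.
h = 1.44218² = 2.07988 m.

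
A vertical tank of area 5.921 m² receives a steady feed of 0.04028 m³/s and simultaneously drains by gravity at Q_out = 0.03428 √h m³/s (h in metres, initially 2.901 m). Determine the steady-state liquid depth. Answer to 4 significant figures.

A dh/dt = Q_in − 0.03428 √h. Steady state requires inflow = outflow:
Q_in = 0.03428 √h_ss ⇒ √h_ss = 0.04028/0.03428 = 1.17503.
h_ss = 1.17503² = 1.38069 m. (Since h₀ = 2.901 m > h_ss, the level will fall toward this value.)

1.381 m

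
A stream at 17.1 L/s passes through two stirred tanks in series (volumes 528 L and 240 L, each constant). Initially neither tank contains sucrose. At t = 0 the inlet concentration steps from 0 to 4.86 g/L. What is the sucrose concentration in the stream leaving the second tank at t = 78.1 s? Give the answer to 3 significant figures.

Time constants: τᵢ = Vᵢ/Q for each well-mixed tank.
τ₁ = 528/17.1 = 30.877 s; τ₂ = 240/17.1 = 14.035 s.
Solving the cascade with C₁(0)=C₂(0)=0 gives C₂(t) = C_in[1 − (τ₁ e^(−t/τ₁) − τ₂ e^(−t/τ₂))/(τ₁ − τ₂)].
At t = 78.1: e^(−t/τ₁) = 0.079709, e^(−t/τ₂) = 0.0038310.
C₂ = 4.86·[1 − (30.877·0.079709 − 14.035·0.0038310)/(16.842)] = 4.86·0.85706 = 4.1653 g/L.

4.17 g/L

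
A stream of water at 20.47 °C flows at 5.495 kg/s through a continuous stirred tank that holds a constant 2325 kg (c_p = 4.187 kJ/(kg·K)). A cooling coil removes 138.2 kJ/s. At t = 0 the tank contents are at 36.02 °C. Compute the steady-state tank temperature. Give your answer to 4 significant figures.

M c_p dT/dt = ṁ c_p (T_in − T) − Q̇.
At steady state dT/dt = 0 ⇒ T_ss = T_in − Q̇/(ṁ c_p) = 20.47 − 138.2/(5.495·4.187) = 14.4633 °C.

14.46 °C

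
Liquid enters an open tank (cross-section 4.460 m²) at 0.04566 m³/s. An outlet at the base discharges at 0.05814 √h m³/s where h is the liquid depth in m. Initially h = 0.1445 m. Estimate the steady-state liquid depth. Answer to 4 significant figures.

A dh/dt = Q_in − 0.05814 √h. Steady state requires inflow = outflow:
Q_in = 0.05814 √h_ss ⇒ √h_ss = 0.04566/0.05814 = 0.785346.
h_ss = 0.785346² = 0.616768 m. (Since h₀ = 0.1445 m < h_ss, the level will rise toward this value.)

0.6168 m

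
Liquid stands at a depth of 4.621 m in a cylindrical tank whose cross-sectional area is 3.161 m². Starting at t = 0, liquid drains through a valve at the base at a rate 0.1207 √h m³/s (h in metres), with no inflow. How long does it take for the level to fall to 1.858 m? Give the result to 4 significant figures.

Accumulation of liquid (constant cross-section A): A dh/dt = −0.1207 √h.
This is separable: 2 d(√h)/dt = −0.1207/A, so √h = √h₀ − (0.1207/(2A)) t.
t = 2A(√h₀ − √h)/0.1207 = 2·3.161·(√4.621 − √1.858)/0.1207
  = 6.32200 × (2.14965 − 1.36308) / 0.1207 = 41.1986 s.

41.20 s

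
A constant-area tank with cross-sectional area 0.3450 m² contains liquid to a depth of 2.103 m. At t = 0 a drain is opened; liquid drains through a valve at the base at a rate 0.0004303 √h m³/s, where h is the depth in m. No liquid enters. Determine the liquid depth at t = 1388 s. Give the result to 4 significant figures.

0.3417 m

Unsteady balance on liquid volume: A dh/dt = −0.0004303 √h.
This is separable: 2 d(√h)/dt = −0.0004303/A, so √h = √h₀ − (0.0004303/(2A)) t.
√h = √2.103 − 0.0004303·1388/(2·0.3450) = 1.45017 − 0.865589 = 0.584583.
h = 0.584583² = 0.341738 m.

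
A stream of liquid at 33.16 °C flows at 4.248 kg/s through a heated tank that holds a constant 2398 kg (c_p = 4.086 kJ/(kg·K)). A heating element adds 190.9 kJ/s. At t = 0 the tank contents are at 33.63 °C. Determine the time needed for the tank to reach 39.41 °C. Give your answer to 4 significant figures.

449.5 s

M c_p dT/dt = ṁ c_p (T_in − T) + Q̇.
τ = M/ṁ = 564.501 s; T_ss = T_in + Q̇/(ṁ c_p) = 44.1582 °C.
T(t) = T_ss + (T₀ − T_ss) e^(−t/τ). Set T = 39.41:
e^(−t/τ) = (39.41 − 44.1582)/(33.63 − 44.1582) = 0.451000
t = −564.501 · ln(0.451000) = 449.505 s.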